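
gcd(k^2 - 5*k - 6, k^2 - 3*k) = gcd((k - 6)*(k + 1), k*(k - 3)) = 1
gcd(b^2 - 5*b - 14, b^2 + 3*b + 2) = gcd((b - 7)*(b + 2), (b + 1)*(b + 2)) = b + 2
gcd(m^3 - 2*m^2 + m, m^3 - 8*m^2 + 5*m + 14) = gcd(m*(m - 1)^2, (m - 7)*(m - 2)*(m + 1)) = 1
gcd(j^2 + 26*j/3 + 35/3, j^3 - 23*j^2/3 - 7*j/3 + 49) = 1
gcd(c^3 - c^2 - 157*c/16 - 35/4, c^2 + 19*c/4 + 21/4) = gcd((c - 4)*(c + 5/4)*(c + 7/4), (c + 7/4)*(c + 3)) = c + 7/4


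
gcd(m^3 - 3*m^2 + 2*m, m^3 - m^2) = m^2 - m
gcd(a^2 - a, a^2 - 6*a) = a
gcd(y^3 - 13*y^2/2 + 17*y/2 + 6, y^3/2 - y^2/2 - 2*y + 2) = 1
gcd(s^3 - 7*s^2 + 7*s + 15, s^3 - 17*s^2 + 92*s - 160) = s - 5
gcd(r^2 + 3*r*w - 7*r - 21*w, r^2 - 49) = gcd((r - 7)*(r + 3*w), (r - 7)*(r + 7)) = r - 7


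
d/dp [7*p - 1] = 7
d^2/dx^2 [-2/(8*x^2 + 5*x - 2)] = 4*(64*x^2 + 40*x - (16*x + 5)^2 - 16)/(8*x^2 + 5*x - 2)^3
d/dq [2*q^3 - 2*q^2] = 2*q*(3*q - 2)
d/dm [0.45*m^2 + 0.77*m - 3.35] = 0.9*m + 0.77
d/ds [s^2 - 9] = 2*s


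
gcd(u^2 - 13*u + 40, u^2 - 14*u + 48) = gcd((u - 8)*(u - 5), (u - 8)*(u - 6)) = u - 8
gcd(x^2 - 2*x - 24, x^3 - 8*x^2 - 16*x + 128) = x + 4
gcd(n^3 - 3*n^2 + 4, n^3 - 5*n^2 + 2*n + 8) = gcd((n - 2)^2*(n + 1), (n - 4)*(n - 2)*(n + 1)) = n^2 - n - 2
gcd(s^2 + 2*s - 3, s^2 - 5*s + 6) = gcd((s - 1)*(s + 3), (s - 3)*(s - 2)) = 1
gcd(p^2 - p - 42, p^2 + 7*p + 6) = p + 6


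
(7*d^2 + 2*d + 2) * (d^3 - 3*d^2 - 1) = 7*d^5 - 19*d^4 - 4*d^3 - 13*d^2 - 2*d - 2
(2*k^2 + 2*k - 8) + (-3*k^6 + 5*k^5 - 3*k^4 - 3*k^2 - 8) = -3*k^6 + 5*k^5 - 3*k^4 - k^2 + 2*k - 16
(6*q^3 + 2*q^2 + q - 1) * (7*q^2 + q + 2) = 42*q^5 + 20*q^4 + 21*q^3 - 2*q^2 + q - 2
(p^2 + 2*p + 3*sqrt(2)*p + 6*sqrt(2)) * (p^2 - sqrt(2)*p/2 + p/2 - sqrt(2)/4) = p^4 + 5*p^3/2 + 5*sqrt(2)*p^3/2 - 2*p^2 + 25*sqrt(2)*p^2/4 - 15*p/2 + 5*sqrt(2)*p/2 - 3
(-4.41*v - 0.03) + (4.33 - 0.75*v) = 4.3 - 5.16*v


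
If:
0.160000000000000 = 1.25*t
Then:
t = 0.13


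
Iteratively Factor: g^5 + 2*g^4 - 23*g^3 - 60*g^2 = (g - 5)*(g^4 + 7*g^3 + 12*g^2) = (g - 5)*(g + 3)*(g^3 + 4*g^2) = g*(g - 5)*(g + 3)*(g^2 + 4*g) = g*(g - 5)*(g + 3)*(g + 4)*(g)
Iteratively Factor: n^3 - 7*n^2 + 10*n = (n)*(n^2 - 7*n + 10) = n*(n - 2)*(n - 5)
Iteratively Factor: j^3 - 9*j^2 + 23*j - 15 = (j - 5)*(j^2 - 4*j + 3) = (j - 5)*(j - 1)*(j - 3)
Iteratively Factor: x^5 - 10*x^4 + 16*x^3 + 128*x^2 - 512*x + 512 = (x - 4)*(x^4 - 6*x^3 - 8*x^2 + 96*x - 128) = (x - 4)*(x - 2)*(x^3 - 4*x^2 - 16*x + 64) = (x - 4)^2*(x - 2)*(x^2 - 16) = (x - 4)^3*(x - 2)*(x + 4)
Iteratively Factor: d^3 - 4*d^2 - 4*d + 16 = (d + 2)*(d^2 - 6*d + 8) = (d - 2)*(d + 2)*(d - 4)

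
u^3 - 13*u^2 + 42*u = u*(u - 7)*(u - 6)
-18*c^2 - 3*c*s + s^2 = (-6*c + s)*(3*c + s)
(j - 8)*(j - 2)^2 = j^3 - 12*j^2 + 36*j - 32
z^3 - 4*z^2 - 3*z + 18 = (z - 3)^2*(z + 2)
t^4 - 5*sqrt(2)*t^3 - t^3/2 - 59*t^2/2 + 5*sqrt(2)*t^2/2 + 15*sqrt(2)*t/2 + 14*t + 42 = (t - 3/2)*(t + 1)*(t - 7*sqrt(2))*(t + 2*sqrt(2))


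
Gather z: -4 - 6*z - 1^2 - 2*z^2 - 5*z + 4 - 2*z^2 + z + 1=-4*z^2 - 10*z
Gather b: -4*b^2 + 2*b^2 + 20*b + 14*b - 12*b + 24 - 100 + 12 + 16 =-2*b^2 + 22*b - 48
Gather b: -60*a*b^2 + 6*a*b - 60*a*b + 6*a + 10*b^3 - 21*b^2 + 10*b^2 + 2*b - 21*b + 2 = 6*a + 10*b^3 + b^2*(-60*a - 11) + b*(-54*a - 19) + 2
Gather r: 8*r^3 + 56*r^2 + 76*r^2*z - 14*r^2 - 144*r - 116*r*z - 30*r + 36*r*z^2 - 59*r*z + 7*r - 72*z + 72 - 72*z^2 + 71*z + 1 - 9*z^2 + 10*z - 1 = 8*r^3 + r^2*(76*z + 42) + r*(36*z^2 - 175*z - 167) - 81*z^2 + 9*z + 72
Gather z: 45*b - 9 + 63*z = 45*b + 63*z - 9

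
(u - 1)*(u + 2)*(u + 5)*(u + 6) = u^4 + 12*u^3 + 39*u^2 + 8*u - 60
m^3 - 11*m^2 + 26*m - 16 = (m - 8)*(m - 2)*(m - 1)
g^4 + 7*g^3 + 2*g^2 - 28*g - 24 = (g - 2)*(g + 1)*(g + 2)*(g + 6)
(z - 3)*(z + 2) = z^2 - z - 6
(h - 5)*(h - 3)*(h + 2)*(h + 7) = h^4 + h^3 - 43*h^2 + 23*h + 210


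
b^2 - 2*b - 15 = (b - 5)*(b + 3)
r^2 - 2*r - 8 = (r - 4)*(r + 2)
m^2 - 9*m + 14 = (m - 7)*(m - 2)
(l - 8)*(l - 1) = l^2 - 9*l + 8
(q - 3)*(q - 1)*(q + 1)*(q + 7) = q^4 + 4*q^3 - 22*q^2 - 4*q + 21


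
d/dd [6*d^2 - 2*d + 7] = 12*d - 2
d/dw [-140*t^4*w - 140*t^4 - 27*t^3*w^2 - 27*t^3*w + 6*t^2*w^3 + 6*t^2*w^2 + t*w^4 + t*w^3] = t*(-140*t^3 - 54*t^2*w - 27*t^2 + 18*t*w^2 + 12*t*w + 4*w^3 + 3*w^2)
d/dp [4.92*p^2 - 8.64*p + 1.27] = 9.84*p - 8.64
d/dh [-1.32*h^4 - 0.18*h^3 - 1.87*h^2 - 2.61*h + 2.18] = -5.28*h^3 - 0.54*h^2 - 3.74*h - 2.61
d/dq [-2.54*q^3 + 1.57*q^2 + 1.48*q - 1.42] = -7.62*q^2 + 3.14*q + 1.48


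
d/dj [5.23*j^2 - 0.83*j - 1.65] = 10.46*j - 0.83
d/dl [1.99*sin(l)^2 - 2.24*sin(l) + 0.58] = (3.98*sin(l) - 2.24)*cos(l)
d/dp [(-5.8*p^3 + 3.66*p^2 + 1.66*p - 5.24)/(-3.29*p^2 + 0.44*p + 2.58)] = (19.082*p^4 - 5.104*p^3 - 37.8202*p^2 - 15.5936*p + 6.5884)/(10.8241*p^4 - 2.8952*p^3 - 16.7828*p^2 + 2.2704*p + 6.6564)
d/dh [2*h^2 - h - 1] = 4*h - 1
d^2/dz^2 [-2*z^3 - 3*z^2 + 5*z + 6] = -12*z - 6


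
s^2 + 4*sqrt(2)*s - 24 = (s - 2*sqrt(2))*(s + 6*sqrt(2))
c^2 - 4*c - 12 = (c - 6)*(c + 2)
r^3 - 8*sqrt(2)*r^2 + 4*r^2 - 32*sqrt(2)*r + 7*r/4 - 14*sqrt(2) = (r + 1/2)*(r + 7/2)*(r - 8*sqrt(2))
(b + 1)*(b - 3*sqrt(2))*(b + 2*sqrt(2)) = b^3 - sqrt(2)*b^2 + b^2 - 12*b - sqrt(2)*b - 12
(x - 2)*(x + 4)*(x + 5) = x^3 + 7*x^2 + 2*x - 40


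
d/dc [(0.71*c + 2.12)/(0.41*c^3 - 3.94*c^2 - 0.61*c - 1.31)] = (-0.5822*c^3 + 0.1898*c^2 + 16.7056*c + 0.3631)/(0.1681*c^6 - 3.2308*c^5 + 15.0234*c^4 + 3.7326*c^3 + 10.6949*c^2 + 1.5982*c + 1.7161)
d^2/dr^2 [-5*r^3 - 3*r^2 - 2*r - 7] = -30*r - 6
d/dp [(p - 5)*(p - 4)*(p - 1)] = 3*p^2 - 20*p + 29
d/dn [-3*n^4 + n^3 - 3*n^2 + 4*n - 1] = -12*n^3 + 3*n^2 - 6*n + 4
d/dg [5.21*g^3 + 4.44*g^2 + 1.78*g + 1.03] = 15.63*g^2 + 8.88*g + 1.78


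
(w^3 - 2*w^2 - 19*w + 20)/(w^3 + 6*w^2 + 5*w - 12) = (w - 5)/(w + 3)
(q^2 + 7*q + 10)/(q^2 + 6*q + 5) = (q + 2)/(q + 1)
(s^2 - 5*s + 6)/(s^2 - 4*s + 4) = (s - 3)/(s - 2)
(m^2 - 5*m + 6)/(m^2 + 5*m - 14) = (m - 3)/(m + 7)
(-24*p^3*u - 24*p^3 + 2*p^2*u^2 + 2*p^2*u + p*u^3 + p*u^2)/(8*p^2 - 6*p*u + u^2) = p*(-6*p*u - 6*p - u^2 - u)/(2*p - u)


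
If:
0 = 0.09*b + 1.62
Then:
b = -18.00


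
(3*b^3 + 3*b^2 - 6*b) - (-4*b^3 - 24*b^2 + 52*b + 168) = 7*b^3 + 27*b^2 - 58*b - 168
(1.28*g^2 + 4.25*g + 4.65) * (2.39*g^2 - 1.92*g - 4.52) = 3.0592*g^4 + 7.6999*g^3 - 2.8321*g^2 - 28.138*g - 21.018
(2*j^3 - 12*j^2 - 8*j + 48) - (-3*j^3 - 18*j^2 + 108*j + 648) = 5*j^3 + 6*j^2 - 116*j - 600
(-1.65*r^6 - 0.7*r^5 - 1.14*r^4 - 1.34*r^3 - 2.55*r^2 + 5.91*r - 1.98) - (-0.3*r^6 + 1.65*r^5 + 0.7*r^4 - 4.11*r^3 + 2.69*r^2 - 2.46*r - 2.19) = -1.35*r^6 - 2.35*r^5 - 1.84*r^4 + 2.77*r^3 - 5.24*r^2 + 8.37*r + 0.21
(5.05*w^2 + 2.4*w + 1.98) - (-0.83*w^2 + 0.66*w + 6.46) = 5.88*w^2 + 1.74*w - 4.48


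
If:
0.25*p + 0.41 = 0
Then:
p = -1.64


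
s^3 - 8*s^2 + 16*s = s*(s - 4)^2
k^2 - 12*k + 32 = (k - 8)*(k - 4)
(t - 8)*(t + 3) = t^2 - 5*t - 24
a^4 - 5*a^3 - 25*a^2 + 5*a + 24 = (a - 8)*(a - 1)*(a + 1)*(a + 3)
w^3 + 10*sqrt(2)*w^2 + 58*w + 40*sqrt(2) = (w + sqrt(2))*(w + 4*sqrt(2))*(w + 5*sqrt(2))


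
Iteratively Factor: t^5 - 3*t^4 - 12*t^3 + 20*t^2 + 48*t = (t - 4)*(t^4 + t^3 - 8*t^2 - 12*t) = (t - 4)*(t - 3)*(t^3 + 4*t^2 + 4*t) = t*(t - 4)*(t - 3)*(t^2 + 4*t + 4) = t*(t - 4)*(t - 3)*(t + 2)*(t + 2)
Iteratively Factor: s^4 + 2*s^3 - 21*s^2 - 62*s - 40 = (s + 1)*(s^3 + s^2 - 22*s - 40) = (s - 5)*(s + 1)*(s^2 + 6*s + 8) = (s - 5)*(s + 1)*(s + 2)*(s + 4)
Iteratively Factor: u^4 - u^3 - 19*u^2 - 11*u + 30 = (u - 5)*(u^3 + 4*u^2 + u - 6) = (u - 5)*(u - 1)*(u^2 + 5*u + 6) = (u - 5)*(u - 1)*(u + 2)*(u + 3)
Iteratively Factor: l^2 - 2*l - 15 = (l - 5)*(l + 3)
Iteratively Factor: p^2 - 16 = (p - 4)*(p + 4)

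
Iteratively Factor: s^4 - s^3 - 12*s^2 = (s + 3)*(s^3 - 4*s^2) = s*(s + 3)*(s^2 - 4*s) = s*(s - 4)*(s + 3)*(s)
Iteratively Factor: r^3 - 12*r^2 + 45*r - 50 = (r - 2)*(r^2 - 10*r + 25) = (r - 5)*(r - 2)*(r - 5)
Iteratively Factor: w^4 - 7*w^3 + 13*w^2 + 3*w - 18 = (w - 3)*(w^3 - 4*w^2 + w + 6) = (w - 3)*(w + 1)*(w^2 - 5*w + 6) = (w - 3)^2*(w + 1)*(w - 2)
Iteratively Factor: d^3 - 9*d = (d)*(d^2 - 9) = d*(d + 3)*(d - 3)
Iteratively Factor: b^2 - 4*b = (b)*(b - 4)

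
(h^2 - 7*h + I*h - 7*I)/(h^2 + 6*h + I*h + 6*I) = (h - 7)/(h + 6)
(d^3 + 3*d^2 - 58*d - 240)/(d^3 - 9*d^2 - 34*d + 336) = (d + 5)/(d - 7)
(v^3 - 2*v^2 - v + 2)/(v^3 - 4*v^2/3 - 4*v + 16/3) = 3*(v^2 - 1)/(3*v^2 + 2*v - 8)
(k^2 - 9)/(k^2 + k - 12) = (k + 3)/(k + 4)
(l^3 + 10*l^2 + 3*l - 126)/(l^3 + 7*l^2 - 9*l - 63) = (l + 6)/(l + 3)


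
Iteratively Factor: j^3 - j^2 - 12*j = (j + 3)*(j^2 - 4*j) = j*(j + 3)*(j - 4)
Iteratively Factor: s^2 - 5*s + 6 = (s - 2)*(s - 3)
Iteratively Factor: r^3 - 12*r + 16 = (r - 2)*(r^2 + 2*r - 8) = (r - 2)^2*(r + 4)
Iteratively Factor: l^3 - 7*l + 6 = (l - 2)*(l^2 + 2*l - 3) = (l - 2)*(l + 3)*(l - 1)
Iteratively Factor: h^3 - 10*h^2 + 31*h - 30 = (h - 5)*(h^2 - 5*h + 6) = (h - 5)*(h - 2)*(h - 3)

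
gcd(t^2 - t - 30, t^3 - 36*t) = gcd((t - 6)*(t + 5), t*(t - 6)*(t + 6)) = t - 6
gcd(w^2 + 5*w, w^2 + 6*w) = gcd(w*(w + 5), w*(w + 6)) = w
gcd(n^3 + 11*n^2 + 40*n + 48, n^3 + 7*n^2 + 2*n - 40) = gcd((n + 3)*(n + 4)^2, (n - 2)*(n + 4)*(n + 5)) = n + 4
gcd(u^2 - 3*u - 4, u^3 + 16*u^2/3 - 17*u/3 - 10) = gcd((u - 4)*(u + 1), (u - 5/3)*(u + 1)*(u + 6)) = u + 1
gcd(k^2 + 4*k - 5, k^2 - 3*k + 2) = k - 1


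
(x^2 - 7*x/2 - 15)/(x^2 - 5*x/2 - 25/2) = (x - 6)/(x - 5)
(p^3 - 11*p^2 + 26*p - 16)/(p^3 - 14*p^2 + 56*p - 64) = (p - 1)/(p - 4)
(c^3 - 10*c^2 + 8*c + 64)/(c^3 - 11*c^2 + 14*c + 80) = (c - 4)/(c - 5)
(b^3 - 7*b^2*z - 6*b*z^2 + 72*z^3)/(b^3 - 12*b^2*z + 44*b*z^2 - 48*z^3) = (-b - 3*z)/(-b + 2*z)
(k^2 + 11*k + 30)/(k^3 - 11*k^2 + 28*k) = (k^2 + 11*k + 30)/(k*(k^2 - 11*k + 28))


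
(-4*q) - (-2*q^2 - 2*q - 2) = 2*q^2 - 2*q + 2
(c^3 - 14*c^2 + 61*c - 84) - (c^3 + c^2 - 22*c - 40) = -15*c^2 + 83*c - 44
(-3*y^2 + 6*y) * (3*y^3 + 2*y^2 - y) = -9*y^5 + 12*y^4 + 15*y^3 - 6*y^2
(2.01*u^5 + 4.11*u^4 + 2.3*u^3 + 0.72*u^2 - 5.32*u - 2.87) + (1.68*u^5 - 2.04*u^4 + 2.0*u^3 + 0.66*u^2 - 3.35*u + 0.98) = 3.69*u^5 + 2.07*u^4 + 4.3*u^3 + 1.38*u^2 - 8.67*u - 1.89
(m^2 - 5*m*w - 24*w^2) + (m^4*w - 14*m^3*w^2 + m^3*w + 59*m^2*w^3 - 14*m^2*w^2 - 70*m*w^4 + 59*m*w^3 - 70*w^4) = m^4*w - 14*m^3*w^2 + m^3*w + 59*m^2*w^3 - 14*m^2*w^2 + m^2 - 70*m*w^4 + 59*m*w^3 - 5*m*w - 70*w^4 - 24*w^2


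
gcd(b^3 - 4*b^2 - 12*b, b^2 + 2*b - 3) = 1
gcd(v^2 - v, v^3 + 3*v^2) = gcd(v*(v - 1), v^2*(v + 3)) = v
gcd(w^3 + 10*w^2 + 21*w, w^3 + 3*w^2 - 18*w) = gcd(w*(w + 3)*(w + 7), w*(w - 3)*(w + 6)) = w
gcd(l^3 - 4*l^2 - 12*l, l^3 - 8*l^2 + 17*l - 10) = 1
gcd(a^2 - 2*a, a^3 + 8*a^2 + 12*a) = a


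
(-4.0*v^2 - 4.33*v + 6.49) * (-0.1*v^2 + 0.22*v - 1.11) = 0.4*v^4 - 0.447*v^3 + 2.8384*v^2 + 6.2341*v - 7.2039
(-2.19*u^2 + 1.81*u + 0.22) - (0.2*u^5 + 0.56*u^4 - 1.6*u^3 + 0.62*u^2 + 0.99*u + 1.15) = -0.2*u^5 - 0.56*u^4 + 1.6*u^3 - 2.81*u^2 + 0.82*u - 0.93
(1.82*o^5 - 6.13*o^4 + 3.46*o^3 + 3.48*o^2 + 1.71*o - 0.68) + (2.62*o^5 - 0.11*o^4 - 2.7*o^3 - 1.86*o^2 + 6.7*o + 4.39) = 4.44*o^5 - 6.24*o^4 + 0.76*o^3 + 1.62*o^2 + 8.41*o + 3.71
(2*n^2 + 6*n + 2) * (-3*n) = -6*n^3 - 18*n^2 - 6*n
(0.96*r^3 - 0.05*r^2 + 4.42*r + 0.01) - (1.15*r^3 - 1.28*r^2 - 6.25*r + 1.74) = -0.19*r^3 + 1.23*r^2 + 10.67*r - 1.73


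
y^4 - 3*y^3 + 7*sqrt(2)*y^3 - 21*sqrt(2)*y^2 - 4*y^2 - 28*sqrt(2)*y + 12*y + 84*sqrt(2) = (y - 3)*(y - 2)*(y + 2)*(y + 7*sqrt(2))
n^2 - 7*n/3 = n*(n - 7/3)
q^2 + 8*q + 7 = (q + 1)*(q + 7)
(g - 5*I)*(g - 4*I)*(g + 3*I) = g^3 - 6*I*g^2 + 7*g - 60*I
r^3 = r^3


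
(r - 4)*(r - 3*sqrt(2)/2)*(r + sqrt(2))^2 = r^4 - 4*r^3 + sqrt(2)*r^3/2 - 4*r^2 - 2*sqrt(2)*r^2 - 3*sqrt(2)*r + 16*r + 12*sqrt(2)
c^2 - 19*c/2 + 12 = (c - 8)*(c - 3/2)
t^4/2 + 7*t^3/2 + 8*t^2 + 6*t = t*(t/2 + 1)*(t + 2)*(t + 3)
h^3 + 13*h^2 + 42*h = h*(h + 6)*(h + 7)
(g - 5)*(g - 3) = g^2 - 8*g + 15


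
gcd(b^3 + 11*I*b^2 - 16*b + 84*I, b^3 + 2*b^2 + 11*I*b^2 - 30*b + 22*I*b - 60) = b + 6*I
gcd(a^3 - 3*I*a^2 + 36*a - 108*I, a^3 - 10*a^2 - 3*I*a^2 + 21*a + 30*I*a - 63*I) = a - 3*I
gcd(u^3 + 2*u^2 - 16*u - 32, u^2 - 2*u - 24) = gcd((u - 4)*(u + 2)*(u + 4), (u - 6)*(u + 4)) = u + 4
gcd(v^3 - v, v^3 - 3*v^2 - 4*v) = v^2 + v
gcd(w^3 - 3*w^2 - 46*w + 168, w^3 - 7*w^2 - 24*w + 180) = w - 6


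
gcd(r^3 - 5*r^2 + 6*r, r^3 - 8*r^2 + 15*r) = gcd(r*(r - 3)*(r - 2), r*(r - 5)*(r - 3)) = r^2 - 3*r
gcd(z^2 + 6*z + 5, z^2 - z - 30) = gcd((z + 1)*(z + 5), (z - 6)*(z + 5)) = z + 5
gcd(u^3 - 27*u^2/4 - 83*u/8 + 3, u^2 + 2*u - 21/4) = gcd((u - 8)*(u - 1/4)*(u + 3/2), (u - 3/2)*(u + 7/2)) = 1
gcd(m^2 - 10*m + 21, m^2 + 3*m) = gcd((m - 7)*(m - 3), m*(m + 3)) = 1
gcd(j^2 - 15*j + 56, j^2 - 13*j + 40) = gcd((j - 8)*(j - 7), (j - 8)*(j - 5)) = j - 8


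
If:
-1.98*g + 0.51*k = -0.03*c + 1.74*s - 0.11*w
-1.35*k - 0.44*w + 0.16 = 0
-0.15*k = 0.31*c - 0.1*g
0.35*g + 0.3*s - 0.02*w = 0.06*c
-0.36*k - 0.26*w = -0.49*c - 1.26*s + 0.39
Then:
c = -0.11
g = -0.37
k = -0.02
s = 0.43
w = 0.44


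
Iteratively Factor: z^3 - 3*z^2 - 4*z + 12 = (z - 3)*(z^2 - 4) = (z - 3)*(z + 2)*(z - 2)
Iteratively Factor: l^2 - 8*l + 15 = (l - 5)*(l - 3)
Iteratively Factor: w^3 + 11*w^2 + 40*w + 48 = (w + 4)*(w^2 + 7*w + 12) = (w + 4)^2*(w + 3)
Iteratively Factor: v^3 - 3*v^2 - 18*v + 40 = (v + 4)*(v^2 - 7*v + 10) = (v - 5)*(v + 4)*(v - 2)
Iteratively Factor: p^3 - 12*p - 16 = (p - 4)*(p^2 + 4*p + 4) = (p - 4)*(p + 2)*(p + 2)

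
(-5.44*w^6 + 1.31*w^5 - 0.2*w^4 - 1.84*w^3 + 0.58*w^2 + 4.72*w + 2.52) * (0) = 0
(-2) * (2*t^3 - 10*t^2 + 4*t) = -4*t^3 + 20*t^2 - 8*t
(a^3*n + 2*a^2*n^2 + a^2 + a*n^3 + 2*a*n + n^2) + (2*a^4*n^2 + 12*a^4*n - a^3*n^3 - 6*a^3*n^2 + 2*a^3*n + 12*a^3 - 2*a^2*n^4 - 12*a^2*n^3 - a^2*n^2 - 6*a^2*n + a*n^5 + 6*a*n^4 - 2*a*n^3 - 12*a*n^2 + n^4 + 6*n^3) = 2*a^4*n^2 + 12*a^4*n - a^3*n^3 - 6*a^3*n^2 + 3*a^3*n + 12*a^3 - 2*a^2*n^4 - 12*a^2*n^3 + a^2*n^2 - 6*a^2*n + a^2 + a*n^5 + 6*a*n^4 - a*n^3 - 12*a*n^2 + 2*a*n + n^4 + 6*n^3 + n^2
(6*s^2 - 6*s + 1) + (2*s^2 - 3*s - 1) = 8*s^2 - 9*s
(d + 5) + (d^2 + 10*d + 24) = d^2 + 11*d + 29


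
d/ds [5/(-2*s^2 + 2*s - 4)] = 5*(2*s - 1)/(2*(s^2 - s + 2)^2)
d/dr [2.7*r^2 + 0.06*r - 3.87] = 5.4*r + 0.06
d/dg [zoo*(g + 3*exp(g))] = zoo*(exp(g) + 1)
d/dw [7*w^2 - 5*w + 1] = 14*w - 5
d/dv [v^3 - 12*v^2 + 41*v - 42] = 3*v^2 - 24*v + 41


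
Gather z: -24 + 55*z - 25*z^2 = -25*z^2 + 55*z - 24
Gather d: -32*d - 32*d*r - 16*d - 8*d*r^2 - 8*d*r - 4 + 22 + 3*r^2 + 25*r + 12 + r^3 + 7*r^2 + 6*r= d*(-8*r^2 - 40*r - 48) + r^3 + 10*r^2 + 31*r + 30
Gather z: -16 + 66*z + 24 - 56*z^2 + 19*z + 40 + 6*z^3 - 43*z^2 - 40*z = 6*z^3 - 99*z^2 + 45*z + 48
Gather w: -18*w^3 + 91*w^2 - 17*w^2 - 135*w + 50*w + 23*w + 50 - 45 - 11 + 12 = -18*w^3 + 74*w^2 - 62*w + 6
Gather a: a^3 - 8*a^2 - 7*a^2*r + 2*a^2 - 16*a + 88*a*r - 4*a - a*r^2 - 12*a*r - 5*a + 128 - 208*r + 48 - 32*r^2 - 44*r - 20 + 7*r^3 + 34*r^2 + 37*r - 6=a^3 + a^2*(-7*r - 6) + a*(-r^2 + 76*r - 25) + 7*r^3 + 2*r^2 - 215*r + 150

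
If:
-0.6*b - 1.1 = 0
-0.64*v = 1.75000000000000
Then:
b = -1.83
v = -2.73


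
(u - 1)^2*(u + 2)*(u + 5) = u^4 + 5*u^3 - 3*u^2 - 13*u + 10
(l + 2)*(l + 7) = l^2 + 9*l + 14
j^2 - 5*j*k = j*(j - 5*k)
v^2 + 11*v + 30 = (v + 5)*(v + 6)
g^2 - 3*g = g*(g - 3)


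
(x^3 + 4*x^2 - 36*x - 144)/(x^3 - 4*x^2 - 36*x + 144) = (x + 4)/(x - 4)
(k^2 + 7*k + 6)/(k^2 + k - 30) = (k + 1)/(k - 5)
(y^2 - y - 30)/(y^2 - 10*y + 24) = (y + 5)/(y - 4)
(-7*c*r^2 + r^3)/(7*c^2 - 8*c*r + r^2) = r^2/(-c + r)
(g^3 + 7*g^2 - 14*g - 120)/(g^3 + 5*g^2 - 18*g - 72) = (g + 5)/(g + 3)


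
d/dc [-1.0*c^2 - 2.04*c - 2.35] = -2.0*c - 2.04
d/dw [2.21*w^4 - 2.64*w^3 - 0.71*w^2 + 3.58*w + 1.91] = 8.84*w^3 - 7.92*w^2 - 1.42*w + 3.58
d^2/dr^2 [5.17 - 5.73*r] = 0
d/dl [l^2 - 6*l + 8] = 2*l - 6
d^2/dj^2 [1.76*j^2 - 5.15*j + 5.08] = 3.52000000000000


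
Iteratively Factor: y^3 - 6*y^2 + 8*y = (y - 2)*(y^2 - 4*y) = y*(y - 2)*(y - 4)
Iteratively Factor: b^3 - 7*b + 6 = (b - 1)*(b^2 + b - 6) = (b - 1)*(b + 3)*(b - 2)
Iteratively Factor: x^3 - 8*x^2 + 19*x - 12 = (x - 3)*(x^2 - 5*x + 4) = (x - 4)*(x - 3)*(x - 1)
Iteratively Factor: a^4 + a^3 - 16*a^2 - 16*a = (a - 4)*(a^3 + 5*a^2 + 4*a) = (a - 4)*(a + 4)*(a^2 + a) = (a - 4)*(a + 1)*(a + 4)*(a)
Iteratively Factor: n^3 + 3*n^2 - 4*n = (n)*(n^2 + 3*n - 4) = n*(n - 1)*(n + 4)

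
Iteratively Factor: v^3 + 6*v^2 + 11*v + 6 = (v + 3)*(v^2 + 3*v + 2) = (v + 1)*(v + 3)*(v + 2)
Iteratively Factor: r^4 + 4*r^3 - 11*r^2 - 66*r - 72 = (r - 4)*(r^3 + 8*r^2 + 21*r + 18) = (r - 4)*(r + 3)*(r^2 + 5*r + 6) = (r - 4)*(r + 2)*(r + 3)*(r + 3)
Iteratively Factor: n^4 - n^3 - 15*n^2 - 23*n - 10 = (n + 1)*(n^3 - 2*n^2 - 13*n - 10) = (n + 1)^2*(n^2 - 3*n - 10) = (n - 5)*(n + 1)^2*(n + 2)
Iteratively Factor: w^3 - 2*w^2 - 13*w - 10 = (w + 2)*(w^2 - 4*w - 5) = (w + 1)*(w + 2)*(w - 5)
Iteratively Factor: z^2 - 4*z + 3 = (z - 1)*(z - 3)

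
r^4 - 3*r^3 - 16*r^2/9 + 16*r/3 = r*(r - 3)*(r - 4/3)*(r + 4/3)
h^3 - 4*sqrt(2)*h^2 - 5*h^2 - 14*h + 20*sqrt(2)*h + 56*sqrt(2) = (h - 7)*(h + 2)*(h - 4*sqrt(2))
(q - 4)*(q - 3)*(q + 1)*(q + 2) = q^4 - 4*q^3 - 7*q^2 + 22*q + 24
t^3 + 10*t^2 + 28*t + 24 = (t + 2)^2*(t + 6)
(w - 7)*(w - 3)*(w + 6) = w^3 - 4*w^2 - 39*w + 126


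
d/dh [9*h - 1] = 9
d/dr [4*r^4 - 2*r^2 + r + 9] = 16*r^3 - 4*r + 1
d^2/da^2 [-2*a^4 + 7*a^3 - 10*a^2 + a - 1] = -24*a^2 + 42*a - 20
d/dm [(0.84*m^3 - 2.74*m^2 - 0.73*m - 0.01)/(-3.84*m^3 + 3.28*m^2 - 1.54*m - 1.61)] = (-7.7664*m^4 - 8.1936*m^3 + 2.4416*m^2 + 8.8884*m + 1.1599)/(14.7456*m^6 - 25.1904*m^5 + 22.5856*m^4 + 2.2624*m^3 - 8.19*m^2 + 4.9588*m + 2.5921)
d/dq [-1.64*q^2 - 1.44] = -3.28*q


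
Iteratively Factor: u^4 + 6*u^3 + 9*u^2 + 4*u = (u)*(u^3 + 6*u^2 + 9*u + 4) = u*(u + 4)*(u^2 + 2*u + 1) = u*(u + 1)*(u + 4)*(u + 1)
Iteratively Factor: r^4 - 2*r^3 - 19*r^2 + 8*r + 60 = (r - 5)*(r^3 + 3*r^2 - 4*r - 12) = (r - 5)*(r + 2)*(r^2 + r - 6) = (r - 5)*(r + 2)*(r + 3)*(r - 2)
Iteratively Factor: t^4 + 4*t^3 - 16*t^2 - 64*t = (t + 4)*(t^3 - 16*t) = t*(t + 4)*(t^2 - 16) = t*(t - 4)*(t + 4)*(t + 4)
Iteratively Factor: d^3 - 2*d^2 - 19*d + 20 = (d + 4)*(d^2 - 6*d + 5) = (d - 1)*(d + 4)*(d - 5)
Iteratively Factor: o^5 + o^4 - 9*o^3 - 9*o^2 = (o + 3)*(o^4 - 2*o^3 - 3*o^2) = o*(o + 3)*(o^3 - 2*o^2 - 3*o) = o*(o + 1)*(o + 3)*(o^2 - 3*o) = o*(o - 3)*(o + 1)*(o + 3)*(o)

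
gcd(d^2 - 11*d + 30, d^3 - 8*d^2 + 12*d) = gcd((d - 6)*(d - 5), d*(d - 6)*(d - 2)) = d - 6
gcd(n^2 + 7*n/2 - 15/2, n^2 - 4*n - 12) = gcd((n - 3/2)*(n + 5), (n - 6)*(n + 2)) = 1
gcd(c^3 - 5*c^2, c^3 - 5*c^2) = c^3 - 5*c^2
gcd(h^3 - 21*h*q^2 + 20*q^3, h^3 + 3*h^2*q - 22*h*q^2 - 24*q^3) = -h + 4*q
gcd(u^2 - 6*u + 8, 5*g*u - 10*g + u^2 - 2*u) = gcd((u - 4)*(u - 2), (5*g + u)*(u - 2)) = u - 2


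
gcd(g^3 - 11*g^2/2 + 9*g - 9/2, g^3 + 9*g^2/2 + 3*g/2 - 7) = g - 1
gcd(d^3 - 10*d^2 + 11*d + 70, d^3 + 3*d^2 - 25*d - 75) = d - 5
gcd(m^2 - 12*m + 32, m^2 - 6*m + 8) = m - 4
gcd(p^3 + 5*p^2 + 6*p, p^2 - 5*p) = p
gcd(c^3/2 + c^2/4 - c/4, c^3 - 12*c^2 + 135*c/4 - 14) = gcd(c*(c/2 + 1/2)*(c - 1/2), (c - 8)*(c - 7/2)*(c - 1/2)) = c - 1/2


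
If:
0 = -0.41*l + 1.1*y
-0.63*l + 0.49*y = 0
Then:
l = 0.00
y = 0.00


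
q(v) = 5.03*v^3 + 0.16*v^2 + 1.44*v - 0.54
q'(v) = 15.09*v^2 + 0.32*v + 1.44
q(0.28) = -0.01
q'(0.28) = 2.71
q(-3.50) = -219.28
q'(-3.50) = 185.17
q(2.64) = 96.93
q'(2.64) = 107.46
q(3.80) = 283.25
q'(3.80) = 220.56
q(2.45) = 77.92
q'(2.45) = 92.80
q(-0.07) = -0.64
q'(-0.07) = 1.49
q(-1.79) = -31.45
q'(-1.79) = 49.22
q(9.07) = 3778.78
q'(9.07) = 1245.72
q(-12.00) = -8686.62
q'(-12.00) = 2170.56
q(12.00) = 8731.62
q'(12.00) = 2178.24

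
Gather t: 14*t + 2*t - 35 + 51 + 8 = 16*t + 24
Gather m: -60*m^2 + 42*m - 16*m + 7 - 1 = -60*m^2 + 26*m + 6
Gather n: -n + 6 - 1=5 - n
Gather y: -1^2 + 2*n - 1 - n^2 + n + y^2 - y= -n^2 + 3*n + y^2 - y - 2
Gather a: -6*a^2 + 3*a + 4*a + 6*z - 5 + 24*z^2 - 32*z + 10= -6*a^2 + 7*a + 24*z^2 - 26*z + 5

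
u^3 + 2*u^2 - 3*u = u*(u - 1)*(u + 3)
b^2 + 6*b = b*(b + 6)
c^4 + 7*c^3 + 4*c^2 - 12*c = c*(c - 1)*(c + 2)*(c + 6)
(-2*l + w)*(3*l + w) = -6*l^2 + l*w + w^2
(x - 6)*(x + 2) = x^2 - 4*x - 12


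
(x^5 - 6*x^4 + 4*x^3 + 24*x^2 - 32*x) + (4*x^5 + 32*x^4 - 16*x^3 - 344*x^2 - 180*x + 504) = 5*x^5 + 26*x^4 - 12*x^3 - 320*x^2 - 212*x + 504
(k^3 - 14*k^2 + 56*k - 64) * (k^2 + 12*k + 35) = k^5 - 2*k^4 - 77*k^3 + 118*k^2 + 1192*k - 2240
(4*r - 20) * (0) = 0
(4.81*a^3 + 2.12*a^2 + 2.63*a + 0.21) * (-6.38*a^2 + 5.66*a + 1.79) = -30.6878*a^5 + 13.699*a^4 + 3.8297*a^3 + 17.3408*a^2 + 5.8963*a + 0.3759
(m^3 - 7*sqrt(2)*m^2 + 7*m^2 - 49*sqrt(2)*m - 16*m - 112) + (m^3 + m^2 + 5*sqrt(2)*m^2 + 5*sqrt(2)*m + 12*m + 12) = 2*m^3 - 2*sqrt(2)*m^2 + 8*m^2 - 44*sqrt(2)*m - 4*m - 100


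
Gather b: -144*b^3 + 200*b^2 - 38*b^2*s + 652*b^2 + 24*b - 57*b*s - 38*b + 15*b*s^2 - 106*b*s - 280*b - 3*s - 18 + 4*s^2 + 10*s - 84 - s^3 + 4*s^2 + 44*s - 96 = -144*b^3 + b^2*(852 - 38*s) + b*(15*s^2 - 163*s - 294) - s^3 + 8*s^2 + 51*s - 198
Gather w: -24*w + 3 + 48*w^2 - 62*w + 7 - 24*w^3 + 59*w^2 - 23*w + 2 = -24*w^3 + 107*w^2 - 109*w + 12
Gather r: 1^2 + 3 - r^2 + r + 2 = -r^2 + r + 6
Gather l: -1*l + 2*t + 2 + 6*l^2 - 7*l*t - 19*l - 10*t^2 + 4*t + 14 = 6*l^2 + l*(-7*t - 20) - 10*t^2 + 6*t + 16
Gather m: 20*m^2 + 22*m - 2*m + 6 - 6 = 20*m^2 + 20*m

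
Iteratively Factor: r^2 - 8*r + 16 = (r - 4)*(r - 4)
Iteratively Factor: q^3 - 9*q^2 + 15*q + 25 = (q - 5)*(q^2 - 4*q - 5) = (q - 5)*(q + 1)*(q - 5)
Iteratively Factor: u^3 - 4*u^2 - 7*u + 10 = (u - 5)*(u^2 + u - 2) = (u - 5)*(u - 1)*(u + 2)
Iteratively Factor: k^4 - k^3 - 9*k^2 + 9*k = (k - 1)*(k^3 - 9*k) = (k - 1)*(k + 3)*(k^2 - 3*k) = k*(k - 1)*(k + 3)*(k - 3)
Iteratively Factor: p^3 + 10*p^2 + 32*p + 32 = (p + 4)*(p^2 + 6*p + 8) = (p + 2)*(p + 4)*(p + 4)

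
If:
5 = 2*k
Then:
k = 5/2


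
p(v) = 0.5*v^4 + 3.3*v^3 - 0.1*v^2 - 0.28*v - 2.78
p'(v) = 2.0*v^3 + 9.9*v^2 - 0.2*v - 0.28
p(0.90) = -0.38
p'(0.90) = 9.02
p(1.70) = 16.84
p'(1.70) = 37.82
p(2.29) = 49.43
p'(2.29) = 75.20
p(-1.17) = -6.94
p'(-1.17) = 10.30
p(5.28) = 867.31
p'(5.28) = 569.06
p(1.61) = 13.64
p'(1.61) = 33.41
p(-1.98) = -20.55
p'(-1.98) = 23.40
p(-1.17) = -6.94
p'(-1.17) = 10.30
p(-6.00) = -69.50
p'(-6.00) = -74.68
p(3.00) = 125.08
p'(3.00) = 142.22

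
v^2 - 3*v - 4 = (v - 4)*(v + 1)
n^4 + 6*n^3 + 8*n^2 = n^2*(n + 2)*(n + 4)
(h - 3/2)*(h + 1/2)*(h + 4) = h^3 + 3*h^2 - 19*h/4 - 3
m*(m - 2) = m^2 - 2*m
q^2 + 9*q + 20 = (q + 4)*(q + 5)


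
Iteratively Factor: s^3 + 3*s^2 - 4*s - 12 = (s - 2)*(s^2 + 5*s + 6) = (s - 2)*(s + 3)*(s + 2)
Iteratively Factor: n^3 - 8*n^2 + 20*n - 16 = (n - 4)*(n^2 - 4*n + 4) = (n - 4)*(n - 2)*(n - 2)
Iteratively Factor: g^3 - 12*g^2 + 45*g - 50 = (g - 2)*(g^2 - 10*g + 25) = (g - 5)*(g - 2)*(g - 5)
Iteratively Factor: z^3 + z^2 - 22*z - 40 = (z + 2)*(z^2 - z - 20) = (z - 5)*(z + 2)*(z + 4)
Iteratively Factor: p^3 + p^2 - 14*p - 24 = (p + 2)*(p^2 - p - 12) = (p + 2)*(p + 3)*(p - 4)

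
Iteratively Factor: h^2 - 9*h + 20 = (h - 5)*(h - 4)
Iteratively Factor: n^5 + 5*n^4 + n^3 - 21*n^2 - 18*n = (n - 2)*(n^4 + 7*n^3 + 15*n^2 + 9*n) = n*(n - 2)*(n^3 + 7*n^2 + 15*n + 9) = n*(n - 2)*(n + 1)*(n^2 + 6*n + 9) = n*(n - 2)*(n + 1)*(n + 3)*(n + 3)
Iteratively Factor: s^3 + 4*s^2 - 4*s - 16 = (s - 2)*(s^2 + 6*s + 8) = (s - 2)*(s + 2)*(s + 4)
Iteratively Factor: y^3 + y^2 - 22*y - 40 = (y + 2)*(y^2 - y - 20) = (y - 5)*(y + 2)*(y + 4)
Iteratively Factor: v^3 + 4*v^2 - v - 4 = (v - 1)*(v^2 + 5*v + 4) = (v - 1)*(v + 1)*(v + 4)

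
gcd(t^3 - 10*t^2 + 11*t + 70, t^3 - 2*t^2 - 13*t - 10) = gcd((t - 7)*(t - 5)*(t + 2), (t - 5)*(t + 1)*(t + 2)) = t^2 - 3*t - 10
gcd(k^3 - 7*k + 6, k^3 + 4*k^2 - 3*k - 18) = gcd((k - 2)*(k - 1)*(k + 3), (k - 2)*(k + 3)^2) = k^2 + k - 6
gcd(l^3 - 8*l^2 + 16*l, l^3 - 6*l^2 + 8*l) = l^2 - 4*l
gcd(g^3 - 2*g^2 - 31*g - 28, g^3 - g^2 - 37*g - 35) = g^2 - 6*g - 7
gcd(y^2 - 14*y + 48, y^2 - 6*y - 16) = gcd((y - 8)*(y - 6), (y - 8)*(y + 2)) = y - 8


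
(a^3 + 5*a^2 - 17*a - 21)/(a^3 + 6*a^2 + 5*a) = (a^2 + 4*a - 21)/(a*(a + 5))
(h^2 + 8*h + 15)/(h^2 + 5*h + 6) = (h + 5)/(h + 2)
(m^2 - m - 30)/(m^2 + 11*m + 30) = (m - 6)/(m + 6)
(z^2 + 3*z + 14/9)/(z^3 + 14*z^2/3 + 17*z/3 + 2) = (z + 7/3)/(z^2 + 4*z + 3)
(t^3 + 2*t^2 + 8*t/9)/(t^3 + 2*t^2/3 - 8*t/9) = (3*t + 2)/(3*t - 2)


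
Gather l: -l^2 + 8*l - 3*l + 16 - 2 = -l^2 + 5*l + 14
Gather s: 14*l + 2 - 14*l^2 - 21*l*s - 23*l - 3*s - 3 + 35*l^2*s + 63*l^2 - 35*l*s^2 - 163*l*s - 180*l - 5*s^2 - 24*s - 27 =49*l^2 - 189*l + s^2*(-35*l - 5) + s*(35*l^2 - 184*l - 27) - 28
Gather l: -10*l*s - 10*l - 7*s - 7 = l*(-10*s - 10) - 7*s - 7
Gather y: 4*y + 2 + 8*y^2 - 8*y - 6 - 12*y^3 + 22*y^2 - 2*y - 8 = -12*y^3 + 30*y^2 - 6*y - 12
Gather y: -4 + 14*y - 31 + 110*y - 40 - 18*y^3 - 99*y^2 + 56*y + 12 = -18*y^3 - 99*y^2 + 180*y - 63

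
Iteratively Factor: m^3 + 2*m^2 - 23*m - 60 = (m - 5)*(m^2 + 7*m + 12) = (m - 5)*(m + 3)*(m + 4)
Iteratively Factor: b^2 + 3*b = (b)*(b + 3)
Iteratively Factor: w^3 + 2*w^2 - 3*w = (w)*(w^2 + 2*w - 3) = w*(w + 3)*(w - 1)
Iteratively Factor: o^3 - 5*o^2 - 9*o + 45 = (o + 3)*(o^2 - 8*o + 15) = (o - 3)*(o + 3)*(o - 5)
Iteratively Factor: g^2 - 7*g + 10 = (g - 2)*(g - 5)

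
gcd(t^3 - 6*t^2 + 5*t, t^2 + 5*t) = t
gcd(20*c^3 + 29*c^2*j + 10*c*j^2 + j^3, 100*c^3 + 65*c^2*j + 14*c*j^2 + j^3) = 20*c^2 + 9*c*j + j^2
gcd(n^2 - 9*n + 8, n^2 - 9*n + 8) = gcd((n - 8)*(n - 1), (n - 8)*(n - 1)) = n^2 - 9*n + 8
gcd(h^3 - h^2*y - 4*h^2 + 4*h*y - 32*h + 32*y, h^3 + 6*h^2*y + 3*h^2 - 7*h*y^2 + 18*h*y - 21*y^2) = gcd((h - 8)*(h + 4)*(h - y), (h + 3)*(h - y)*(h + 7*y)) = -h + y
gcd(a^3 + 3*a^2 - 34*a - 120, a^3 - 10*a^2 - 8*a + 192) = a^2 - 2*a - 24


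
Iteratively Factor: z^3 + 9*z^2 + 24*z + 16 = (z + 4)*(z^2 + 5*z + 4) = (z + 1)*(z + 4)*(z + 4)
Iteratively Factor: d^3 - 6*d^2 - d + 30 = (d - 3)*(d^2 - 3*d - 10) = (d - 3)*(d + 2)*(d - 5)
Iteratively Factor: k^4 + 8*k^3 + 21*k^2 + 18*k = (k + 3)*(k^3 + 5*k^2 + 6*k) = (k + 3)^2*(k^2 + 2*k) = k*(k + 3)^2*(k + 2)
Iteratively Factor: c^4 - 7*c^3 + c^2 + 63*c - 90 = (c - 2)*(c^3 - 5*c^2 - 9*c + 45) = (c - 2)*(c + 3)*(c^2 - 8*c + 15) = (c - 3)*(c - 2)*(c + 3)*(c - 5)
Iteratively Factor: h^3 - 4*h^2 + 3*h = (h - 1)*(h^2 - 3*h) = (h - 3)*(h - 1)*(h)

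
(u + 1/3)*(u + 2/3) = u^2 + u + 2/9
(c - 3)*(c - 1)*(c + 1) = c^3 - 3*c^2 - c + 3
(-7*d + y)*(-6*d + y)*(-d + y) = -42*d^3 + 55*d^2*y - 14*d*y^2 + y^3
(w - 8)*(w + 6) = w^2 - 2*w - 48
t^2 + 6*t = t*(t + 6)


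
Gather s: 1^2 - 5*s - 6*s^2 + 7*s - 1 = -6*s^2 + 2*s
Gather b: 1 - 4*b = 1 - 4*b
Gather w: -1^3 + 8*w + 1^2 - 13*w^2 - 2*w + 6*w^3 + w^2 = 6*w^3 - 12*w^2 + 6*w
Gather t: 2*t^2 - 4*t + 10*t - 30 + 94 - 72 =2*t^2 + 6*t - 8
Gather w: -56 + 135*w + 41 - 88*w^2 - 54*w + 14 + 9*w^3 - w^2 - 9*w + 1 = 9*w^3 - 89*w^2 + 72*w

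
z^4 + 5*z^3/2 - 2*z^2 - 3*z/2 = z*(z - 1)*(z + 1/2)*(z + 3)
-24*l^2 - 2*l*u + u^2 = (-6*l + u)*(4*l + u)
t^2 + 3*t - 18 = (t - 3)*(t + 6)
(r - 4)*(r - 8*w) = r^2 - 8*r*w - 4*r + 32*w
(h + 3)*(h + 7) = h^2 + 10*h + 21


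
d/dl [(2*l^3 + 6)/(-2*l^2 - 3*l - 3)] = 2*(-3*l^2*(2*l^2 + 3*l + 3) + (4*l + 3)*(l^3 + 3))/(2*l^2 + 3*l + 3)^2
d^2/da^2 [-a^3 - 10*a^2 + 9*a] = -6*a - 20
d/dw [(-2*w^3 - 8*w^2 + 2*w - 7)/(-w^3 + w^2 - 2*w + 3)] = (-10*w^4 + 12*w^3 - 25*w^2 - 34*w - 8)/(w^6 - 2*w^5 + 5*w^4 - 10*w^3 + 10*w^2 - 12*w + 9)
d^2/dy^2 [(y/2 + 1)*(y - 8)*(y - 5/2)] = 3*y - 17/2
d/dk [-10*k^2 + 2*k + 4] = 2 - 20*k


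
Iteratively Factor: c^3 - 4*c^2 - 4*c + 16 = (c - 2)*(c^2 - 2*c - 8) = (c - 4)*(c - 2)*(c + 2)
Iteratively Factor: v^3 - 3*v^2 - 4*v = (v - 4)*(v^2 + v) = (v - 4)*(v + 1)*(v)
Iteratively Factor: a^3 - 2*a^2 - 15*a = (a - 5)*(a^2 + 3*a) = (a - 5)*(a + 3)*(a)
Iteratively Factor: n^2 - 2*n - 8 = (n - 4)*(n + 2)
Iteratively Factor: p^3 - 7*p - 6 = (p - 3)*(p^2 + 3*p + 2) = (p - 3)*(p + 2)*(p + 1)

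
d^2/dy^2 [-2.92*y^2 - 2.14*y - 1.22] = -5.84000000000000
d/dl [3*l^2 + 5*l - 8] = 6*l + 5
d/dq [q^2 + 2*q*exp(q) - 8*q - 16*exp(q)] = 2*q*exp(q) + 2*q - 14*exp(q) - 8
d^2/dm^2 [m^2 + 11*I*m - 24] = 2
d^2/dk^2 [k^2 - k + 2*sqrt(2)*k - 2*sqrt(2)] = 2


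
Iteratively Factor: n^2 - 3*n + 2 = (n - 2)*(n - 1)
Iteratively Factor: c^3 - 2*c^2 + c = (c)*(c^2 - 2*c + 1) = c*(c - 1)*(c - 1)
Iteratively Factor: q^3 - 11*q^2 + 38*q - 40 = (q - 2)*(q^2 - 9*q + 20) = (q - 5)*(q - 2)*(q - 4)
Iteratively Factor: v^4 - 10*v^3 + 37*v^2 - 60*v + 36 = (v - 3)*(v^3 - 7*v^2 + 16*v - 12) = (v - 3)^2*(v^2 - 4*v + 4) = (v - 3)^2*(v - 2)*(v - 2)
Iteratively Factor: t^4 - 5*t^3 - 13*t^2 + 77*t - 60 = (t + 4)*(t^3 - 9*t^2 + 23*t - 15) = (t - 5)*(t + 4)*(t^2 - 4*t + 3) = (t - 5)*(t - 3)*(t + 4)*(t - 1)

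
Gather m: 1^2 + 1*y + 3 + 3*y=4*y + 4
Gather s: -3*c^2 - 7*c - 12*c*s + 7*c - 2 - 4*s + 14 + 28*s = -3*c^2 + s*(24 - 12*c) + 12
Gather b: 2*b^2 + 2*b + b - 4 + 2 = 2*b^2 + 3*b - 2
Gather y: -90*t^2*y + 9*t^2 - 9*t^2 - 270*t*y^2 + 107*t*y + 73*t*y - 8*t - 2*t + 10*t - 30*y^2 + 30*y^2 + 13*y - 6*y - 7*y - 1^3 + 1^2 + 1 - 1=-270*t*y^2 + y*(-90*t^2 + 180*t)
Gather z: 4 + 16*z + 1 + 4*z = 20*z + 5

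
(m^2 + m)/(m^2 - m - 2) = m/(m - 2)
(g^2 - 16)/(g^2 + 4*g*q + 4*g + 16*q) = (g - 4)/(g + 4*q)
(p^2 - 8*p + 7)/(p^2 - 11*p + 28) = (p - 1)/(p - 4)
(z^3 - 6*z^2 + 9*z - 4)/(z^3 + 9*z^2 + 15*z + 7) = (z^3 - 6*z^2 + 9*z - 4)/(z^3 + 9*z^2 + 15*z + 7)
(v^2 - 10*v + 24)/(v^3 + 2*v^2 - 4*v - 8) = (v^2 - 10*v + 24)/(v^3 + 2*v^2 - 4*v - 8)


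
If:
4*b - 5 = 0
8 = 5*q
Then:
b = 5/4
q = 8/5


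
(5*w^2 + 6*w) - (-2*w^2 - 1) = 7*w^2 + 6*w + 1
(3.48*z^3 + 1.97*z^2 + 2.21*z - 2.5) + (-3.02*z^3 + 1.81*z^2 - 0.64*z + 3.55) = 0.46*z^3 + 3.78*z^2 + 1.57*z + 1.05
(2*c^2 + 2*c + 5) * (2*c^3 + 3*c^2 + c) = 4*c^5 + 10*c^4 + 18*c^3 + 17*c^2 + 5*c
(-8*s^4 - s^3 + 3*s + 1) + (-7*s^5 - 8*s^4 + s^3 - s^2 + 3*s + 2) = -7*s^5 - 16*s^4 - s^2 + 6*s + 3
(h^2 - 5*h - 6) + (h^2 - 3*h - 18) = 2*h^2 - 8*h - 24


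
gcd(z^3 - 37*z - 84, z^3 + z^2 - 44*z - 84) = z - 7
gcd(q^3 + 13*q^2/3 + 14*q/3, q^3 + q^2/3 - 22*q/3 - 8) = q + 2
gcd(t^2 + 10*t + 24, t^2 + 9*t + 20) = t + 4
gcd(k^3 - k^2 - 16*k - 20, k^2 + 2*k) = k + 2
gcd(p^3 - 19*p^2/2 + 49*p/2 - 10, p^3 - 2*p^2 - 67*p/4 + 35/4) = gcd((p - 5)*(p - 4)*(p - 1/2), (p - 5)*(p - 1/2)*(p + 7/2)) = p^2 - 11*p/2 + 5/2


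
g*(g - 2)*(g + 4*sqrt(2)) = g^3 - 2*g^2 + 4*sqrt(2)*g^2 - 8*sqrt(2)*g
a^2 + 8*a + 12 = (a + 2)*(a + 6)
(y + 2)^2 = y^2 + 4*y + 4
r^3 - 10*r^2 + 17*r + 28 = (r - 7)*(r - 4)*(r + 1)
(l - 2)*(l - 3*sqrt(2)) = l^2 - 3*sqrt(2)*l - 2*l + 6*sqrt(2)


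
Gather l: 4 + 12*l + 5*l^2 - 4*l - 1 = 5*l^2 + 8*l + 3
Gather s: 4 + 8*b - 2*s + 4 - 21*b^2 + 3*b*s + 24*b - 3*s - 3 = -21*b^2 + 32*b + s*(3*b - 5) + 5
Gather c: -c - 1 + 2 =1 - c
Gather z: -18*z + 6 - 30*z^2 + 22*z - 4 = -30*z^2 + 4*z + 2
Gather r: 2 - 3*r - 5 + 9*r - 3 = 6*r - 6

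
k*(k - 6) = k^2 - 6*k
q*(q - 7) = q^2 - 7*q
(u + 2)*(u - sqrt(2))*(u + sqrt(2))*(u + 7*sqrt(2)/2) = u^4 + 2*u^3 + 7*sqrt(2)*u^3/2 - 2*u^2 + 7*sqrt(2)*u^2 - 7*sqrt(2)*u - 4*u - 14*sqrt(2)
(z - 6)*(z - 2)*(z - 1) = z^3 - 9*z^2 + 20*z - 12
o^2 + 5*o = o*(o + 5)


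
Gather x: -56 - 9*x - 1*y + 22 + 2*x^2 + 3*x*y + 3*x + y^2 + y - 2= 2*x^2 + x*(3*y - 6) + y^2 - 36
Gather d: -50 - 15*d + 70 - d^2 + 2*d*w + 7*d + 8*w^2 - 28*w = -d^2 + d*(2*w - 8) + 8*w^2 - 28*w + 20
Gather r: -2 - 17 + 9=-10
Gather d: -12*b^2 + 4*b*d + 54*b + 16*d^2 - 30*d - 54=-12*b^2 + 54*b + 16*d^2 + d*(4*b - 30) - 54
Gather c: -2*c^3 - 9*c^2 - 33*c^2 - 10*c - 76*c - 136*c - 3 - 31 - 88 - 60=-2*c^3 - 42*c^2 - 222*c - 182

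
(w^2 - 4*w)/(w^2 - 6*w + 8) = w/(w - 2)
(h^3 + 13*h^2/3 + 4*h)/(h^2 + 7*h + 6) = h*(3*h^2 + 13*h + 12)/(3*(h^2 + 7*h + 6))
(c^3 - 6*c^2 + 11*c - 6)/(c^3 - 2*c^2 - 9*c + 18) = (c - 1)/(c + 3)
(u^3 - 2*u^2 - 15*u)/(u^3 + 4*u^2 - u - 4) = u*(u^2 - 2*u - 15)/(u^3 + 4*u^2 - u - 4)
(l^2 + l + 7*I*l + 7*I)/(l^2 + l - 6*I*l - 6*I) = (l + 7*I)/(l - 6*I)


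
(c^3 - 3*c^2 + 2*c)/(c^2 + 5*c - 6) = c*(c - 2)/(c + 6)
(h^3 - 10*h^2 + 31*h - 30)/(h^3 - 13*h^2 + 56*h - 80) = (h^2 - 5*h + 6)/(h^2 - 8*h + 16)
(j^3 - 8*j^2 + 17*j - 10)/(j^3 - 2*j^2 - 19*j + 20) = (j - 2)/(j + 4)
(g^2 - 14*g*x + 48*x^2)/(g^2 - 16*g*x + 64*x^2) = (-g + 6*x)/(-g + 8*x)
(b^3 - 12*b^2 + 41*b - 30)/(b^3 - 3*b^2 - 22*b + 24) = (b - 5)/(b + 4)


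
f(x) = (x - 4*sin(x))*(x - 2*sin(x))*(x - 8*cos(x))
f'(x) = (1 - 4*cos(x))*(x - 2*sin(x))*(x - 8*cos(x)) + (1 - 2*cos(x))*(x - 4*sin(x))*(x - 8*cos(x)) + (x - 4*sin(x))*(x - 2*sin(x))*(8*sin(x) + 1) = (x - 4*sin(x))*(x - 2*sin(x))*(8*sin(x) + 1) - (x - 4*sin(x))*(x - 8*cos(x))*(2*cos(x) - 1) - (x - 2*sin(x))*(x - 8*cos(x))*(4*cos(x) - 1)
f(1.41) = 0.18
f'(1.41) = 12.49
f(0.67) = -5.81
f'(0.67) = -6.42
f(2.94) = 58.55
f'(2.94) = 217.00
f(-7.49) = -218.03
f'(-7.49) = -150.05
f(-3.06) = 38.92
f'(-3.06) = -108.43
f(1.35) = -0.62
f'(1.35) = 14.13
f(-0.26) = -1.56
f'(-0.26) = 11.34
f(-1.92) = -0.06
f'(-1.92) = 2.94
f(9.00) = 979.04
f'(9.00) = 1214.76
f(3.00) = 72.28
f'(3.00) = 240.55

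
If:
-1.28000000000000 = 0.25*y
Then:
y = -5.12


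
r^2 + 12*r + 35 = (r + 5)*(r + 7)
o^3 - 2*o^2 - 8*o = o*(o - 4)*(o + 2)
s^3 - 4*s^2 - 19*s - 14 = (s - 7)*(s + 1)*(s + 2)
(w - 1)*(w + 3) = w^2 + 2*w - 3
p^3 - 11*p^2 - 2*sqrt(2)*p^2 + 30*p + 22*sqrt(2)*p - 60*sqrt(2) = (p - 6)*(p - 5)*(p - 2*sqrt(2))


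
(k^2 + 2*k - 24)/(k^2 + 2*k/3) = 3*(k^2 + 2*k - 24)/(k*(3*k + 2))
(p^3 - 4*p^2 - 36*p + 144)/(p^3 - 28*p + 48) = (p - 6)/(p - 2)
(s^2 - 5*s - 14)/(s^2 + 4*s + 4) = (s - 7)/(s + 2)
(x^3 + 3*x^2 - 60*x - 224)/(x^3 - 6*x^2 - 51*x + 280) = (x + 4)/(x - 5)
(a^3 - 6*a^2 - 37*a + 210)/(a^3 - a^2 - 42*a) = (a - 5)/a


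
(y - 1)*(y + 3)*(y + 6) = y^3 + 8*y^2 + 9*y - 18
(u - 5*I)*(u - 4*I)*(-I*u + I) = -I*u^3 - 9*u^2 + I*u^2 + 9*u + 20*I*u - 20*I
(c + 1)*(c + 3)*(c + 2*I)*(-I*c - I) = -I*c^4 + 2*c^3 - 5*I*c^3 + 10*c^2 - 7*I*c^2 + 14*c - 3*I*c + 6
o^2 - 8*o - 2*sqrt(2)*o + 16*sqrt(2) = (o - 8)*(o - 2*sqrt(2))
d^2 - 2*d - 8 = (d - 4)*(d + 2)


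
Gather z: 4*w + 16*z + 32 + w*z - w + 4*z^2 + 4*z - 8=3*w + 4*z^2 + z*(w + 20) + 24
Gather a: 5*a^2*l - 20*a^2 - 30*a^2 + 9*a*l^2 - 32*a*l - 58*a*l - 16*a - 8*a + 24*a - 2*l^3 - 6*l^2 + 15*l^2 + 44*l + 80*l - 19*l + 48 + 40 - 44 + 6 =a^2*(5*l - 50) + a*(9*l^2 - 90*l) - 2*l^3 + 9*l^2 + 105*l + 50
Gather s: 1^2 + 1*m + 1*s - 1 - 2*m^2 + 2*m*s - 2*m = -2*m^2 - m + s*(2*m + 1)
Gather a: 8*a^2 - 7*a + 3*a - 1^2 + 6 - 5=8*a^2 - 4*a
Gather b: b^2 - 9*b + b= b^2 - 8*b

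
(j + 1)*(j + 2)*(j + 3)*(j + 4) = j^4 + 10*j^3 + 35*j^2 + 50*j + 24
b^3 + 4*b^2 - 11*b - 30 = (b - 3)*(b + 2)*(b + 5)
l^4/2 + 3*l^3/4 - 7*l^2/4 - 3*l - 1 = (l/2 + 1/2)*(l - 2)*(l + 1/2)*(l + 2)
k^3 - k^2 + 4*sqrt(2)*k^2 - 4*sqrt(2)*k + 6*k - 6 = (k - 1)*(k + sqrt(2))*(k + 3*sqrt(2))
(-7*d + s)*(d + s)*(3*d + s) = -21*d^3 - 25*d^2*s - 3*d*s^2 + s^3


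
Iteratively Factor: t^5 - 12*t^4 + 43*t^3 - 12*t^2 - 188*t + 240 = (t - 3)*(t^4 - 9*t^3 + 16*t^2 + 36*t - 80) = (t - 5)*(t - 3)*(t^3 - 4*t^2 - 4*t + 16) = (t - 5)*(t - 3)*(t + 2)*(t^2 - 6*t + 8) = (t - 5)*(t - 4)*(t - 3)*(t + 2)*(t - 2)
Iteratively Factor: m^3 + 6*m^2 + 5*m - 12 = (m + 3)*(m^2 + 3*m - 4) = (m - 1)*(m + 3)*(m + 4)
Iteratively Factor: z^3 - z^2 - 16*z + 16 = (z + 4)*(z^2 - 5*z + 4) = (z - 4)*(z + 4)*(z - 1)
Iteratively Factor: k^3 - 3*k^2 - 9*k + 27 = (k - 3)*(k^2 - 9) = (k - 3)*(k + 3)*(k - 3)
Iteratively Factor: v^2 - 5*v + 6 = (v - 2)*(v - 3)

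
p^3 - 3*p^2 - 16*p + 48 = (p - 4)*(p - 3)*(p + 4)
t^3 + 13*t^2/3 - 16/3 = (t - 1)*(t + 4/3)*(t + 4)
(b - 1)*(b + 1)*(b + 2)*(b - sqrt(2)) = b^4 - sqrt(2)*b^3 + 2*b^3 - 2*sqrt(2)*b^2 - b^2 - 2*b + sqrt(2)*b + 2*sqrt(2)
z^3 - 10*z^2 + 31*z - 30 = (z - 5)*(z - 3)*(z - 2)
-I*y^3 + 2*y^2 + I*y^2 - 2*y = y*(y + 2*I)*(-I*y + I)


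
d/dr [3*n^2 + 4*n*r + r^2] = 4*n + 2*r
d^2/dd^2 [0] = 0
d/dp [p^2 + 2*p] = 2*p + 2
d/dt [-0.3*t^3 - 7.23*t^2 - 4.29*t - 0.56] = -0.9*t^2 - 14.46*t - 4.29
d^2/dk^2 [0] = 0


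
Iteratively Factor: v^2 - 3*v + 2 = (v - 2)*(v - 1)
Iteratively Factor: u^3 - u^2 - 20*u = (u)*(u^2 - u - 20) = u*(u + 4)*(u - 5)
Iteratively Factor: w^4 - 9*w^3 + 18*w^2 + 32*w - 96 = (w - 4)*(w^3 - 5*w^2 - 2*w + 24) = (w - 4)*(w - 3)*(w^2 - 2*w - 8) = (w - 4)*(w - 3)*(w + 2)*(w - 4)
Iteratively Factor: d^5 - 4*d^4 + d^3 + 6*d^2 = (d + 1)*(d^4 - 5*d^3 + 6*d^2) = d*(d + 1)*(d^3 - 5*d^2 + 6*d) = d*(d - 3)*(d + 1)*(d^2 - 2*d) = d*(d - 3)*(d - 2)*(d + 1)*(d)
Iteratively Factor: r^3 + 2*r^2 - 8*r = (r - 2)*(r^2 + 4*r) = r*(r - 2)*(r + 4)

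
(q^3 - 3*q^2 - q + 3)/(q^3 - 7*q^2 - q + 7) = (q - 3)/(q - 7)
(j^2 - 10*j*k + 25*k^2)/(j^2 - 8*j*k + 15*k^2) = (j - 5*k)/(j - 3*k)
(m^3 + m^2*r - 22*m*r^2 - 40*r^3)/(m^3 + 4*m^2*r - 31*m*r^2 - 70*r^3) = (m + 4*r)/(m + 7*r)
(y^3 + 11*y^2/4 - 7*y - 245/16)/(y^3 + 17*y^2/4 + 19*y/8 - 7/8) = (8*y^2 - 6*y - 35)/(2*(4*y^2 + 3*y - 1))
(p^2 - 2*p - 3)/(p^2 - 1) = (p - 3)/(p - 1)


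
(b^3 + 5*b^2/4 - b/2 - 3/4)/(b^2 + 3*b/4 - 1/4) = (4*b^2 + b - 3)/(4*b - 1)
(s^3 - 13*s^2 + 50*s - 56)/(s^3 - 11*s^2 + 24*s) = (s^3 - 13*s^2 + 50*s - 56)/(s*(s^2 - 11*s + 24))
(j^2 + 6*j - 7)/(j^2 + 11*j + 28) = (j - 1)/(j + 4)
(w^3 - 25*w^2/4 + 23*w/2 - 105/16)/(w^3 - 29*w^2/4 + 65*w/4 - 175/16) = (2*w - 3)/(2*w - 5)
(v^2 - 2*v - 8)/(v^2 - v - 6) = (v - 4)/(v - 3)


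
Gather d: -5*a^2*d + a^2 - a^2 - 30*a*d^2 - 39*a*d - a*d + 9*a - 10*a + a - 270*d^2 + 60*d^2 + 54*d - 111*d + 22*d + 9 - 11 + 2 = d^2*(-30*a - 210) + d*(-5*a^2 - 40*a - 35)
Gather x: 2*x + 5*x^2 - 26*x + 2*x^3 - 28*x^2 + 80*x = 2*x^3 - 23*x^2 + 56*x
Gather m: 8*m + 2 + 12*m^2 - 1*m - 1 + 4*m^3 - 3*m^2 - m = 4*m^3 + 9*m^2 + 6*m + 1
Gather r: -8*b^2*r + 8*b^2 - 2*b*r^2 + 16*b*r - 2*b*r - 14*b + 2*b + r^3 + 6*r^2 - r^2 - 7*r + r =8*b^2 - 12*b + r^3 + r^2*(5 - 2*b) + r*(-8*b^2 + 14*b - 6)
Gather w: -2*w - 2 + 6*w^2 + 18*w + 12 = 6*w^2 + 16*w + 10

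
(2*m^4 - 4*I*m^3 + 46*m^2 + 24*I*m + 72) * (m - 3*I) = 2*m^5 - 10*I*m^4 + 34*m^3 - 114*I*m^2 + 144*m - 216*I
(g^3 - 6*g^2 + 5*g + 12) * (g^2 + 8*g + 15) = g^5 + 2*g^4 - 28*g^3 - 38*g^2 + 171*g + 180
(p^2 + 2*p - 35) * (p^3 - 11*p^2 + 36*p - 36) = p^5 - 9*p^4 - 21*p^3 + 421*p^2 - 1332*p + 1260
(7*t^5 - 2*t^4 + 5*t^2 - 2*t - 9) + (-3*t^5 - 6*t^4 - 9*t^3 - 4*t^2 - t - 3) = 4*t^5 - 8*t^4 - 9*t^3 + t^2 - 3*t - 12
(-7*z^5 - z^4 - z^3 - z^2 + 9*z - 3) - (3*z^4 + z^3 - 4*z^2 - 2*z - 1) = -7*z^5 - 4*z^4 - 2*z^3 + 3*z^2 + 11*z - 2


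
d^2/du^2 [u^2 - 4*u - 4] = 2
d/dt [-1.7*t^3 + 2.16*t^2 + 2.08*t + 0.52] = -5.1*t^2 + 4.32*t + 2.08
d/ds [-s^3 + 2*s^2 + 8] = s*(4 - 3*s)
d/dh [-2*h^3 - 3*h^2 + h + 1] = -6*h^2 - 6*h + 1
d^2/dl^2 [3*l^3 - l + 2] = 18*l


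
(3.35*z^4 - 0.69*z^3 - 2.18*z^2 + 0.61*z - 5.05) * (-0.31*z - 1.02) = -1.0385*z^5 - 3.2031*z^4 + 1.3796*z^3 + 2.0345*z^2 + 0.9433*z + 5.151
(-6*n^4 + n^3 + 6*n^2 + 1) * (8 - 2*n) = 12*n^5 - 50*n^4 - 4*n^3 + 48*n^2 - 2*n + 8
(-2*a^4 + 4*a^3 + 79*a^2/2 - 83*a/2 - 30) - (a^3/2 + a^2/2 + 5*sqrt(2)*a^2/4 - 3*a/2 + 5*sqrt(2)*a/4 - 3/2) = -2*a^4 + 7*a^3/2 - 5*sqrt(2)*a^2/4 + 39*a^2 - 40*a - 5*sqrt(2)*a/4 - 57/2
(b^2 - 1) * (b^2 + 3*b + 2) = b^4 + 3*b^3 + b^2 - 3*b - 2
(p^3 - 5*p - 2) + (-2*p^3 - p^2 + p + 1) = -p^3 - p^2 - 4*p - 1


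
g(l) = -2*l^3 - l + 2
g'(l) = -6*l^2 - 1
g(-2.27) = 27.66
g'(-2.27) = -31.92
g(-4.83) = 232.19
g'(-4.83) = -140.97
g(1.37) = -4.51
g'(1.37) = -12.26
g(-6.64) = 594.15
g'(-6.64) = -265.54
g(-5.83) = 404.14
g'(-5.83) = -204.93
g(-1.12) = 5.93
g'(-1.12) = -8.53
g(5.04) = -259.09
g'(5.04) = -153.41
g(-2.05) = 21.28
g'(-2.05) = -26.22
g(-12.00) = 3470.00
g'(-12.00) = -865.00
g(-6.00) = 440.00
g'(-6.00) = -217.00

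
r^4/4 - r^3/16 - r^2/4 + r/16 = r*(r/4 + 1/4)*(r - 1)*(r - 1/4)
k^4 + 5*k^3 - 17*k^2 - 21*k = k*(k - 3)*(k + 1)*(k + 7)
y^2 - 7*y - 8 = (y - 8)*(y + 1)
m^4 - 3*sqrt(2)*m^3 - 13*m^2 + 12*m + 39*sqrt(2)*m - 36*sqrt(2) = (m - 3)*(m - 1)*(m + 4)*(m - 3*sqrt(2))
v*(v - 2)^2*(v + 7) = v^4 + 3*v^3 - 24*v^2 + 28*v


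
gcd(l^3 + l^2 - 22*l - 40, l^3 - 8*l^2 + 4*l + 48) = l + 2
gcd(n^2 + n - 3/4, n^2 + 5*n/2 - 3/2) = n - 1/2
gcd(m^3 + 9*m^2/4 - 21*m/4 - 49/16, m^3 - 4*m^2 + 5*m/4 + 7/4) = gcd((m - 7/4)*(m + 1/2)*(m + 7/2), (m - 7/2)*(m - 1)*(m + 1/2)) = m + 1/2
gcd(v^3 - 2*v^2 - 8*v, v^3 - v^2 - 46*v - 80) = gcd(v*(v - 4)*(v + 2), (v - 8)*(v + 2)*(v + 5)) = v + 2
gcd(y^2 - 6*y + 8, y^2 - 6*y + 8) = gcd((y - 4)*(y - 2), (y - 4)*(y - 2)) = y^2 - 6*y + 8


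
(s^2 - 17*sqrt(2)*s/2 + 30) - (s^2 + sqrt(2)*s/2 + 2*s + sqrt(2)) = -9*sqrt(2)*s - 2*s - sqrt(2) + 30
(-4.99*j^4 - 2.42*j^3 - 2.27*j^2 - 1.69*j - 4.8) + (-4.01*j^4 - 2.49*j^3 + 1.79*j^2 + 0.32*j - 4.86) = -9.0*j^4 - 4.91*j^3 - 0.48*j^2 - 1.37*j - 9.66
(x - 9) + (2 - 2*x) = -x - 7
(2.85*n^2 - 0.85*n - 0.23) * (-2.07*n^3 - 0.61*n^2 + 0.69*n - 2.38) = -5.8995*n^5 + 0.0209999999999999*n^4 + 2.9611*n^3 - 7.2292*n^2 + 1.8643*n + 0.5474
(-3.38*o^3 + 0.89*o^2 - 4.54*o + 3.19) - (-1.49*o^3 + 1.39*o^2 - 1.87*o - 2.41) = -1.89*o^3 - 0.5*o^2 - 2.67*o + 5.6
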